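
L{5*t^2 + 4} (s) 10/s^3 + 4/s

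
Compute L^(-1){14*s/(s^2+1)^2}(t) 7*t*sin(t)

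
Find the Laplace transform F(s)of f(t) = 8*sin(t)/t 8*atan(1/s)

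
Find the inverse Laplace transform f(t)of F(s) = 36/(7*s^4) 6*t^3/7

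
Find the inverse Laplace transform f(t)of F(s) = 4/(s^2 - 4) 2*sinh(2*t)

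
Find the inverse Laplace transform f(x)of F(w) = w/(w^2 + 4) cos(2 * x)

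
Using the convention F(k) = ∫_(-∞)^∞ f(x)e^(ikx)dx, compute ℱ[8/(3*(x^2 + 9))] 8*pi*exp(-3*Abs(k))/9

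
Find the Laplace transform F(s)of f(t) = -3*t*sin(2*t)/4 -3*s/(s^2 + 4)^2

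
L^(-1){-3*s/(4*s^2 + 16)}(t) -3*cos(2*t)/4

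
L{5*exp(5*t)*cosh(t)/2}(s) 5*(s - 5)/(2*((s - 5)^2 - 1))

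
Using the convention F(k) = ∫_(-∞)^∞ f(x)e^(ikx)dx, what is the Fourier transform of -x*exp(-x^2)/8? -I*sqrt(pi)*k*exp(-k^2/4)/16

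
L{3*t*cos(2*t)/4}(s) 3*(s^2 - 4)/(4*(s^2 + 4)^2)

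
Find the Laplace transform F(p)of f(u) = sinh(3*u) 3/(p^2 - 9)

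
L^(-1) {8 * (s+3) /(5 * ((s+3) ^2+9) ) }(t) 8 * exp(-3 * t) * cos(3 * t) /5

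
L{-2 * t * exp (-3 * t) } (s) -2/ (s+3) ^2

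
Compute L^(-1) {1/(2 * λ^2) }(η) η/2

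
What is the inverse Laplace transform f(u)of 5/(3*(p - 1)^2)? 5*u*exp(u)/3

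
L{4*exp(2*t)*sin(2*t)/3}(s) 8/(3*((s - 2)^2 + 4))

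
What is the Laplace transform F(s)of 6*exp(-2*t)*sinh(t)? 6/((s + 2)^2 - 1)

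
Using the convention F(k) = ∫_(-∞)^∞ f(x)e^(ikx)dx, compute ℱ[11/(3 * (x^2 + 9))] 11 * pi * exp(-3 * Abs(k))/9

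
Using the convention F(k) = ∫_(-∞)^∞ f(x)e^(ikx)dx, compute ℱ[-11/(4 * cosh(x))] -11 * pi/(4 * cosh(pi * k/2))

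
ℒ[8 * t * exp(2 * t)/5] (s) 8/(5 * (s - 2)^2)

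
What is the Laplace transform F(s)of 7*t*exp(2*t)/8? 7/(8*(s - 2)^2)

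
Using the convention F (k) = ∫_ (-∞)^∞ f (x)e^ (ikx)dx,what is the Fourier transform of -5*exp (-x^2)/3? -5*sqrt (pi)*exp (-k^2/4)/3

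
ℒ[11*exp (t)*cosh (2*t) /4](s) 11*(s - 1) / (4*( (s - 1) ^2 - 4) ) 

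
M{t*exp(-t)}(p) gamma(p+1)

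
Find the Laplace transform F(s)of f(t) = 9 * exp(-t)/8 9/(8 * (s+1))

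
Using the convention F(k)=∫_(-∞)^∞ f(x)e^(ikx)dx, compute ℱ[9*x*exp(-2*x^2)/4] 9*sqrt(2)*I*sqrt(pi)*k*exp(-k^2/8)/32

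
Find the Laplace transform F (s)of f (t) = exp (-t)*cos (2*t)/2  (s + 1)/ (2*( (s + 1)^2 + 4))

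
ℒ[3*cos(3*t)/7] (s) 3*s/(7*(s^2 + 9))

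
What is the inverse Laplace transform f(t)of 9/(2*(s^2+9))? 3*sin(3*t)/2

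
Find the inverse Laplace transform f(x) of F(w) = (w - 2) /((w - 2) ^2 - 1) exp(2*x)*cosh(x) 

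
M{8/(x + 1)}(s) 8 * pi * csc(pi * s)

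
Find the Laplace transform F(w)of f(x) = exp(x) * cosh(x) (w - 1)/(w * (w - 2))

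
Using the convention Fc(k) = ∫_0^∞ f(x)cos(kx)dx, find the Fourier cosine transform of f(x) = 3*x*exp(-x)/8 3*(1 - k^2)/(8*(k^2+1)^2)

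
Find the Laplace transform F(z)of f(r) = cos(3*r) z/(z^2+9)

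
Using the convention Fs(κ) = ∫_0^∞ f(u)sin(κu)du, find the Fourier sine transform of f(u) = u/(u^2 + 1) pi*exp(-κ)/2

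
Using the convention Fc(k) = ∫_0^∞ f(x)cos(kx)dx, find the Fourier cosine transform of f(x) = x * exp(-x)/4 (1 - k^2)/(4 * (k^2 + 1)^2)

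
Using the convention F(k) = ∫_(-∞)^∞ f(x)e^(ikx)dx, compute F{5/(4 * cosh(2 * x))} 5 * pi/(8 * cosh(pi * k/4))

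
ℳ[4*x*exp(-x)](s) 4*gamma(s+1)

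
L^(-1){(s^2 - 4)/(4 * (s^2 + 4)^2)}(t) t * cos(2 * t)/4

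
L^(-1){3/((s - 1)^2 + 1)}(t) 3*exp(t)*sin(t)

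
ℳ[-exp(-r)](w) -gamma(w)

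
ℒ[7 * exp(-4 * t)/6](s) 7/(6 * (s + 4))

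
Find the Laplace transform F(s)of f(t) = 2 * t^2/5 4/(5 * s^3)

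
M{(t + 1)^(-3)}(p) pi * (p - 2) * (p - 1)/(2 * sin(pi * p))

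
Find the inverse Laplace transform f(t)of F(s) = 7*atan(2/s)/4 7*sin(2*t)/(4*t)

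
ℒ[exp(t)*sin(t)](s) 1/((s - 1)^2+1)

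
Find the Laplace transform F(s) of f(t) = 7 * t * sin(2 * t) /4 7 * s/(s^2+4) ^2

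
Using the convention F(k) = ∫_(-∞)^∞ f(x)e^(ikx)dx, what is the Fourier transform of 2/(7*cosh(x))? 2*pi/(7*cosh(pi*k/2))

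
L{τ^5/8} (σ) 15/σ^6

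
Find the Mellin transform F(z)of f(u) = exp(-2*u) gamma(z)/2^z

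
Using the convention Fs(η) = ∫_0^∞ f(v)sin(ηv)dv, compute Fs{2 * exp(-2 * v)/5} 2 * η/(5 * (η^2 + 4))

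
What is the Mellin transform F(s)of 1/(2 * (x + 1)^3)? pi * (s - 2) * (s - 1)/(4 * sin(pi * s))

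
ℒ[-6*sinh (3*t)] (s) -18/ (s^2 - 9)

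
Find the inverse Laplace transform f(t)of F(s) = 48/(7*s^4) 8*t^3/7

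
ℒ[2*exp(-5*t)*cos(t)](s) 2*(s+5)/((s+5)^2+1)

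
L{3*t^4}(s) 72/s^5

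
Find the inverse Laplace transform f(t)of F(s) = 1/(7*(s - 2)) exp(2*t)/7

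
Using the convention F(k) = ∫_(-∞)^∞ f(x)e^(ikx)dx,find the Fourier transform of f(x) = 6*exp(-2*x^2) 3*sqrt(2)*sqrt(pi)*exp(-k^2/8)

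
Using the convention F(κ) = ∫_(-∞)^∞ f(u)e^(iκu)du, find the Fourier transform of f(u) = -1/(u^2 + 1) -pi * exp(-Abs(κ))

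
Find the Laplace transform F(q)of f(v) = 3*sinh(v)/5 3/(5*(q^2 - 1))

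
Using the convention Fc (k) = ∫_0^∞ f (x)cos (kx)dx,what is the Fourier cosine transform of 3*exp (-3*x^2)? sqrt (3)*sqrt (pi)*exp (-k^2/12)/2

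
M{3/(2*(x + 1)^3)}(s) 3*pi*(s - 2)*(s - 1)/(4*sin(pi*s))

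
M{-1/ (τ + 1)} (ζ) -pi*csc (pi*ζ)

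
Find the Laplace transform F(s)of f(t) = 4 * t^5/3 160/s^6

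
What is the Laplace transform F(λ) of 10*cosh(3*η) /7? 10*λ/(7*(λ^2 - 9) ) 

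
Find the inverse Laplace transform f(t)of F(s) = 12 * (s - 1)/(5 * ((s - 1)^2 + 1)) 12 * exp(t) * cos(t)/5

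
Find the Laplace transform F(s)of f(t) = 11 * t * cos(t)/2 11 * (s^2 - 1)/(2 * (s^2 + 1)^2)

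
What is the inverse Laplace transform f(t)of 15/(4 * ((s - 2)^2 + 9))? 5 * exp(2 * t) * sin(3 * t)/4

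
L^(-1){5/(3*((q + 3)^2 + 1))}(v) 5*exp(-3*v)*sin(v)/3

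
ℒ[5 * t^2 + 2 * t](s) 2/s^2 + 10/s^3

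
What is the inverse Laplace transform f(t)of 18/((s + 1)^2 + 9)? 6 * exp(-t) * sin(3 * t)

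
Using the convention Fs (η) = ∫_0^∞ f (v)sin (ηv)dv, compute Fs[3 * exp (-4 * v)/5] 3 * η/ (5 * (η^2 + 16))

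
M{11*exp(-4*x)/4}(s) 11*gamma(s)/(4*2^(2*s))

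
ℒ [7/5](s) 7/(5 * s)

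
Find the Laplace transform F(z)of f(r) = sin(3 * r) 3/(z^2 + 9)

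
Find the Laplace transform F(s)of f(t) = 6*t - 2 6/s^2 - 2/s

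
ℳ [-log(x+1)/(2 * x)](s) pi * csc(pi * s)/(2 * (s - 1))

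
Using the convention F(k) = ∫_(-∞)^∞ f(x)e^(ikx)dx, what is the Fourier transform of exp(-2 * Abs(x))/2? 2/(k^2 + 4)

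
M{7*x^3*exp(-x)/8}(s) 7*gamma(s + 3)/8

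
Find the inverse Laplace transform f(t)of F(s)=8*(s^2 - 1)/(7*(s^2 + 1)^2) 8*t*cos(t)/7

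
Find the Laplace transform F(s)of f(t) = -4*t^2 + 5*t 5/s^2-8/s^3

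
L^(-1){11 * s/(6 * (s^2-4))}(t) 11 * cosh(2 * t)/6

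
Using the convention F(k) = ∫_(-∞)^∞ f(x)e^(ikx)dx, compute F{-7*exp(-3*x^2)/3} -7*sqrt(3)*sqrt(pi)*exp(-k^2/12)/9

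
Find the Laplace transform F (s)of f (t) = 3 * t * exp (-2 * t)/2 3/ (2 * (s + 2)^2)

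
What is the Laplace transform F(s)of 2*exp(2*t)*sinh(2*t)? 4/(s*(s - 4))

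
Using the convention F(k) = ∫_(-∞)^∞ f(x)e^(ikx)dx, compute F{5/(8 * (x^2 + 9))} 5 * pi * exp(-3 * Abs(k))/24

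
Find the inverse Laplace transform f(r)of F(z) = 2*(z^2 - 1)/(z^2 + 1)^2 2*r*cos(r)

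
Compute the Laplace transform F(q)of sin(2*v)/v atan(2/q)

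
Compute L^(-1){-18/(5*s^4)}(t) -3*t^3/5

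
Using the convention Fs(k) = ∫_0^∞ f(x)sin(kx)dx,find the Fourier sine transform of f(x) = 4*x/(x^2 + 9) 2*pi*exp(-3*k)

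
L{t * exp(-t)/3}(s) 1/(3 * (s + 1)^2)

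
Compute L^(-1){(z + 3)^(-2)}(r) r*exp(-3*r)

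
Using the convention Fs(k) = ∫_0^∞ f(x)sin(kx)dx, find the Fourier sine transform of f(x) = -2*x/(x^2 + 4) -pi*exp(-2*k)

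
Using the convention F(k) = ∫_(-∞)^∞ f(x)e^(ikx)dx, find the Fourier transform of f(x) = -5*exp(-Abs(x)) -10/(k^2+1)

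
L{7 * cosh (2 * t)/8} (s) 7 * s/ (8 * (s^2 - 4))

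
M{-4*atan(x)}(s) 2*pi*sec(pi*s/2)/s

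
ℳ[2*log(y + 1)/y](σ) -2*pi*csc(pi*σ)/(σ - 1)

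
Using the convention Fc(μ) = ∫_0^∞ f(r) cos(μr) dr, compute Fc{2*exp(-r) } 2/(μ^2 + 1) 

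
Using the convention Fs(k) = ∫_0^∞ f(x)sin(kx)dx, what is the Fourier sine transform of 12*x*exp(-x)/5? 24*k/(5*(k^2 + 1)^2)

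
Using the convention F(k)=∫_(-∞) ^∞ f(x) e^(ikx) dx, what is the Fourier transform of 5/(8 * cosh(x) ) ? 5 * pi/(8 * cosh(pi * k/2) ) 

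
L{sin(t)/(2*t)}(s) atan(1/s)/2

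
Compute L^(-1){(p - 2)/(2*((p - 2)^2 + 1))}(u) exp(2*u)*cos(u)/2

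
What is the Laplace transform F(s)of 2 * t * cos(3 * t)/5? 2 * (s^2-9)/(5 * (s^2 + 9)^2)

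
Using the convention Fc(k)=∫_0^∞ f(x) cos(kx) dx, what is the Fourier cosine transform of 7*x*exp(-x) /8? 7*(1 - k^2) /(8*(k^2 + 1) ^2) 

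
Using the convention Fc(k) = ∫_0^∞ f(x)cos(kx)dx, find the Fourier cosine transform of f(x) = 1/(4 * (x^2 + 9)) pi * exp(-3 * k)/24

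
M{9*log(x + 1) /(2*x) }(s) -9*pi*csc(pi*s) /(2*s - 2) 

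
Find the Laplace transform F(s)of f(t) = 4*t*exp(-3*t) 4/(s+3)^2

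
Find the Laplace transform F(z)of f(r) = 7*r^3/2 21/z^4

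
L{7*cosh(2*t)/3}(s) 7*s/(3*(s^2 - 4))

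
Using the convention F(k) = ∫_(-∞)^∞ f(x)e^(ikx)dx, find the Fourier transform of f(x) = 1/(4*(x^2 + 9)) pi*exp(-3*Abs(k))/12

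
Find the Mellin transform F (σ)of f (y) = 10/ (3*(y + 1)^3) 5*pi*(σ - 2)*(σ - 1)/ (3*sin (pi*σ))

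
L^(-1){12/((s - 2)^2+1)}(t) 12*exp(2*t)*sin(t)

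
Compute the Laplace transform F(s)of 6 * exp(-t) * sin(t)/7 6/(7 * ((s + 1)^2 + 1))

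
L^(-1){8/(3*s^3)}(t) 4*t^2/3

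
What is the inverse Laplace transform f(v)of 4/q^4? 2 * v^3/3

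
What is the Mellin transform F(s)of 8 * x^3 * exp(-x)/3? 8 * gamma(s+3)/3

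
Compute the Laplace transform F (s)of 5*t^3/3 10/s^4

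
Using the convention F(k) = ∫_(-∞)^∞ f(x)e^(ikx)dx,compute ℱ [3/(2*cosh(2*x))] 3*pi/(4*cosh(pi*k/4))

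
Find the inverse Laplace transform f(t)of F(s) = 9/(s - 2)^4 3*t^3*exp(2*t)/2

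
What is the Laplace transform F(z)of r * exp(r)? (z - 1)^(-2)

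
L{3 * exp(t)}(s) 3/(s - 1)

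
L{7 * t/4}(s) 7/(4 * s^2)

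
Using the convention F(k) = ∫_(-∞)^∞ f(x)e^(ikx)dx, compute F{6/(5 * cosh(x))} 6 * pi/(5 * cosh(pi * k/2))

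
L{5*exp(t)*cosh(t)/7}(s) 5*(s - 1)/(7*s*(s - 2))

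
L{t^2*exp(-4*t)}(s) 2/(s + 4)^3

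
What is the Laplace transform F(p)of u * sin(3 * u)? 6 * p/(p^2 + 9)^2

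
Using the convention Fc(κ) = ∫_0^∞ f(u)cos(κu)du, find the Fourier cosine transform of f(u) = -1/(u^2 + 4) -pi*exp(-2*κ)/4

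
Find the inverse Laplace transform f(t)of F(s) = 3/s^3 3 * t^2/2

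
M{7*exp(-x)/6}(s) 7*gamma(s)/6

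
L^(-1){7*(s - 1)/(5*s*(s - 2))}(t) 7*exp(t)*cosh(t)/5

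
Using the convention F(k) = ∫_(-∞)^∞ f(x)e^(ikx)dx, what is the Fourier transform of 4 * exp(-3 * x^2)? 4 * sqrt(3) * sqrt(pi) * exp(-k^2/12)/3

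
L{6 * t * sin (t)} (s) 12 * s/ (s^2 + 1)^2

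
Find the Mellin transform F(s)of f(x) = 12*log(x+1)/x -12*pi*csc(pi*s)/(s - 1)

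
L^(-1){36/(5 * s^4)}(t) 6 * t^3/5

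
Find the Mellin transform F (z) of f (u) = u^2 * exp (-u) gamma (z + 2) 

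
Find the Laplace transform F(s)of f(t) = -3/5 -3/(5*s)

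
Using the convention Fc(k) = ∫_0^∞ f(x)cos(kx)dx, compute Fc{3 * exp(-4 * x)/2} 6/(k^2 + 16)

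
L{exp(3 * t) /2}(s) 1/(2 * (s - 3) ) 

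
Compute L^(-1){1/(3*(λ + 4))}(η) exp(-4*η)/3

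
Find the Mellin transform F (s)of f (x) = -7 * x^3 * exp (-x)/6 -7 * gamma (s + 3)/6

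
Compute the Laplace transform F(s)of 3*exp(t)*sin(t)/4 3/(4*((s - 1)^2 + 1))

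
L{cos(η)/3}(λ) λ/(3*(λ^2 + 1))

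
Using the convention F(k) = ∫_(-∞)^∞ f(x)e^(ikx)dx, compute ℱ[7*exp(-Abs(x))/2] 7/(k^2 + 1)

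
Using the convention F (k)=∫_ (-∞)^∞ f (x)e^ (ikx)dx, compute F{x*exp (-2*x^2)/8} sqrt (2)*I*sqrt (pi)*k*exp (-k^2/8)/64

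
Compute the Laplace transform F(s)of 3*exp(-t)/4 3/(4*(s + 1))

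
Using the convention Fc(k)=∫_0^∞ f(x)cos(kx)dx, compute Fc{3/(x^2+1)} 3 * pi * exp(-k)/2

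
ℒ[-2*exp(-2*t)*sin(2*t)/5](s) -4/(5*(s+2)^2+20)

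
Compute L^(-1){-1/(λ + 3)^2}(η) -η*exp(-3*η)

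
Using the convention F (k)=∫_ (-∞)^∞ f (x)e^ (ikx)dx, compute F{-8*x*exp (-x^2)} -4*I*sqrt (pi)*k*exp (-k^2/4)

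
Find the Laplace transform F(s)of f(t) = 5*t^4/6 20/s^5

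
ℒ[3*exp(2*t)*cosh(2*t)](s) 3*(s - 2) /(s*(s - 4) ) 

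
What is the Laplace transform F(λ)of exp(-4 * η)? 1/(λ + 4)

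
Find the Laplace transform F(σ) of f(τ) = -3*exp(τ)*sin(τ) -3/((σ - 1) ^2 + 1) 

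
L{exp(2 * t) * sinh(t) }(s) 1/((s - 2) ^2 - 1) 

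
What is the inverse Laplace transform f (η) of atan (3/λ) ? sin (3*η) /η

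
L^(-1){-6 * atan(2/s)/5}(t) -6 * sin(2 * t)/(5 * t)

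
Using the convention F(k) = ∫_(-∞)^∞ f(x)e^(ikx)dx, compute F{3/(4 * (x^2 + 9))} pi * exp(-3 * Abs(k))/4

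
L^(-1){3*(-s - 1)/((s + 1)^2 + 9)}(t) -3*exp(-t)*cos(3*t)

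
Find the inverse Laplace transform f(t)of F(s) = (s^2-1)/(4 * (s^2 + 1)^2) t * cos(t)/4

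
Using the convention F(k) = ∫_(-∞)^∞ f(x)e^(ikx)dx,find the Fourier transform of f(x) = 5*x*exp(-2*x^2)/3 5*sqrt(2)*I*sqrt(pi)*k*exp(-k^2/8)/24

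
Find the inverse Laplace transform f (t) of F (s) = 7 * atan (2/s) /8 7 * sin (2 * t) / (8 * t) 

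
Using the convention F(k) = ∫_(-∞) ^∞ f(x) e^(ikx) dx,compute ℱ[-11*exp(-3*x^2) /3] -11*sqrt(3)*sqrt(pi)*exp(-k^2/12) /9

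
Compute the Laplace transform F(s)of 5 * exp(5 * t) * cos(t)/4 5 * (s - 5)/(4 * ((s - 5)^2+1))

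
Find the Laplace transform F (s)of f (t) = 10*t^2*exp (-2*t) 20/ (s + 2)^3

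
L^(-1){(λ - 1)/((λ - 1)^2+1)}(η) exp(η) * cos(η)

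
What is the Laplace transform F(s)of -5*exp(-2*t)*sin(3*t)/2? -15/(2*(s+2)^2+18)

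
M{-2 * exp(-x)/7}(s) -2 * gamma(s)/7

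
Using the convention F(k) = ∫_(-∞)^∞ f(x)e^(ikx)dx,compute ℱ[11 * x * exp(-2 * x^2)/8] 11 * sqrt(2) * I * sqrt(pi) * k * exp(-k^2/8)/64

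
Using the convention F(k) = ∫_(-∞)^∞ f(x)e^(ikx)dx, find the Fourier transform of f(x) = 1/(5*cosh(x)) pi/(5*cosh(pi*k/2))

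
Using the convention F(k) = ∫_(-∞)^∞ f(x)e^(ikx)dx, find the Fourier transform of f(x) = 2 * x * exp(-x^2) I * sqrt(pi) * k * exp(-k^2/4)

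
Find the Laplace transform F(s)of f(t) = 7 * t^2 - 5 14/s^3 - 5/s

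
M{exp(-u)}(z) gamma(z)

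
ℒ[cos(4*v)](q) q/(q^2 + 16)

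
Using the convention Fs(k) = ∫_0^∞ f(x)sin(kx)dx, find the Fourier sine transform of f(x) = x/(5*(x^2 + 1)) pi*exp(-k)/10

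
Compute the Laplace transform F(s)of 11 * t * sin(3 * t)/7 66 * s/(7 * (s^2 + 9)^2)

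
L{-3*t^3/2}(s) -9/s^4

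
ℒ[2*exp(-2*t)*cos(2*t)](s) 2*(s + 2)/((s + 2)^2 + 4)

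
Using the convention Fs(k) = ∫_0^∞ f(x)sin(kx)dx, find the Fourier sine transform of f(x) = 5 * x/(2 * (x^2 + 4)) 5 * pi * exp(-2 * k)/4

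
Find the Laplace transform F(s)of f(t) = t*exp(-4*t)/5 1/(5*(s+4)^2)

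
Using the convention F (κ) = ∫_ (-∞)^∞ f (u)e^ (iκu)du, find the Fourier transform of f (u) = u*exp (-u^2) I*sqrt (pi)*κ*exp (-κ^2/4)/2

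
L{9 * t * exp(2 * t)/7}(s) 9/(7 * (s - 2)^2)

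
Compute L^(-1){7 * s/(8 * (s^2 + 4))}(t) 7 * cos(2 * t)/8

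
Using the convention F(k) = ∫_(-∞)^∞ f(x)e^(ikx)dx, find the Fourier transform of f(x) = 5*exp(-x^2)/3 5*sqrt(pi)*exp(-k^2/4)/3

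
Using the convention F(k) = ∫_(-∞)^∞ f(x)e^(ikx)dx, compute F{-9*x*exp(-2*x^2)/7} -9*sqrt(2)*I*sqrt(pi)*k*exp(-k^2/8)/56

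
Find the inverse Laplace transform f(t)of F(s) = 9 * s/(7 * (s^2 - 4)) 9 * cosh(2 * t)/7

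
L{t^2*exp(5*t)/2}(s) (s - 5)^(-3)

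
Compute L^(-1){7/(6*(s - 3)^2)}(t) 7*t*exp(3*t)/6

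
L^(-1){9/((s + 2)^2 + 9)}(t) 3 * exp(-2 * t) * sin(3 * t)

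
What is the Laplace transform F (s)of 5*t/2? 5/ (2*s^2)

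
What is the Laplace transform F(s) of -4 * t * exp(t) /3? -4/(3 * (s - 1) ^2) 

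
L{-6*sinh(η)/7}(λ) -6/(7*λ^2 - 7)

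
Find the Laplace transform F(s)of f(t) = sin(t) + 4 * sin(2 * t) 1/(s^2 + 1) + 8/(s^2 + 4)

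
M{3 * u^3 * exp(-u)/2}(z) 3 * gamma(z + 3)/2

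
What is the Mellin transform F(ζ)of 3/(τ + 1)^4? gamma(ζ) * gamma(4 - ζ)/2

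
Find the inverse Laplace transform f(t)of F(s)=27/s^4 9 * t^3/2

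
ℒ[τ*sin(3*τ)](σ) 6*σ/(σ^2 + 9) ^2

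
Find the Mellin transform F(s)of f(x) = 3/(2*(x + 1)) 3*pi*csc(pi*s)/2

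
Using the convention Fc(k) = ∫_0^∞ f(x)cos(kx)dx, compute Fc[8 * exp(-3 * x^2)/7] 4 * sqrt(3) * sqrt(pi) * exp(-k^2/12)/21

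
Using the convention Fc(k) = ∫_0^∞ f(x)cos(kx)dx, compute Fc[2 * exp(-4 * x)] 8/(k^2 + 16)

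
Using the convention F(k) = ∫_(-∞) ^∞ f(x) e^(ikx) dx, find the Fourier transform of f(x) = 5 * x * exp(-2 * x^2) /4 5 * sqrt(2) * I * sqrt(pi) * k * exp(-k^2/8) /32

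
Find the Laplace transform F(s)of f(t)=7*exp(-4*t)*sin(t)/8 7/(8*((s + 4)^2 + 1))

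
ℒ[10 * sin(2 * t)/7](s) 20/(7 * (s^2 + 4))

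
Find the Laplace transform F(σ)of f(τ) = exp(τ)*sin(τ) 1/((σ - 1)^2 + 1)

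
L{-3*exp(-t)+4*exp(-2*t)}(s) 4/(s+2) - 3/(s+1)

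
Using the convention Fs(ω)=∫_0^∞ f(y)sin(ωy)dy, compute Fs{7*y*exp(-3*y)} 42*ω/(ω^2 + 9)^2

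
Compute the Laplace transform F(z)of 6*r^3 36/z^4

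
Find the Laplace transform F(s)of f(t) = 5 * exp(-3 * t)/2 5/(2 * (s+3))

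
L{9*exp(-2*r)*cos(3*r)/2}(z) 9*(z + 2)/(2*((z + 2)^2 + 9))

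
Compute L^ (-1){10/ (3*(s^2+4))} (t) 5*sin (2*t)/3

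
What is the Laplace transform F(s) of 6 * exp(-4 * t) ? 6/(s + 4) 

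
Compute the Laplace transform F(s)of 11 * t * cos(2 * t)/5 11 * (s^2-4)/(5 * (s^2 + 4)^2)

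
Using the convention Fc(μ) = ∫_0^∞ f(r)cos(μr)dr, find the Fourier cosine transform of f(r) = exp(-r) 1/(μ^2+1)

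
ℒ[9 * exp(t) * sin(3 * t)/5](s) 27/(5 * ((s - 1)^2+9))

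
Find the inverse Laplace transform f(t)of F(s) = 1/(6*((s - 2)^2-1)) exp(2*t)*sinh(t)/6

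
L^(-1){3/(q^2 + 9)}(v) sin(3*v)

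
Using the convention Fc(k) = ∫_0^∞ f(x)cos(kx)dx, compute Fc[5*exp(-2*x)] 10/(k^2 + 4)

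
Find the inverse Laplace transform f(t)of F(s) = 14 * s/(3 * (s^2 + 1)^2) 7 * t * sin(t)/3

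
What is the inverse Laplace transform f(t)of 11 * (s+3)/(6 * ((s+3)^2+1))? 11 * exp(-3 * t) * cos(t)/6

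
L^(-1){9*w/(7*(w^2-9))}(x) 9*cosh(3*x)/7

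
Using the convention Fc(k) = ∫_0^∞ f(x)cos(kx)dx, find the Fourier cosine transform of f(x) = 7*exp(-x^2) 7*sqrt(pi)*exp(-k^2/4)/2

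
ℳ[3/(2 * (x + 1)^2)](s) -3 * pi * (s - 1)/(2 * sin(pi * s))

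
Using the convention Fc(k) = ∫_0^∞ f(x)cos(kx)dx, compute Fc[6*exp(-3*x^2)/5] sqrt(3)*sqrt(pi)*exp(-k^2/12)/5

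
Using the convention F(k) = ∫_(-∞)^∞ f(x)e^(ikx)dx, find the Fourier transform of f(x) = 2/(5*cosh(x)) 2*pi/(5*cosh(pi*k/2))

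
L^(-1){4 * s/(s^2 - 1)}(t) 4 * cosh(t)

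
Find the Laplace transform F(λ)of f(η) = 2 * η 2/λ^2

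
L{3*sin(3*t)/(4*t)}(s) 3*atan(3/s)/4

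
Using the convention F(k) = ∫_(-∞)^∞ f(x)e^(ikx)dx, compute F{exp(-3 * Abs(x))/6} 1/(k^2 + 9)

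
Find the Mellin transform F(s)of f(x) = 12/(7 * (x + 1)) 12 * pi * csc(pi * s)/7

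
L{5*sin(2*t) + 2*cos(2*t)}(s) 10/(s^2 + 4) + 2*s/(s^2 + 4)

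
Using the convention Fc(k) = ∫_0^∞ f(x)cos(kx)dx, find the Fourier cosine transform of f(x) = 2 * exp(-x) 2/(k^2 + 1)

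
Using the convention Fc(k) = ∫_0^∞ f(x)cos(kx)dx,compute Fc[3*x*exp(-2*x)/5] 3*(4 - k^2)/(5*(k^2 + 4)^2)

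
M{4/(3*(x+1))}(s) 4*pi*csc(pi*s)/3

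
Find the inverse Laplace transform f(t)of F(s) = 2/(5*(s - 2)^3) t^2*exp(2*t)/5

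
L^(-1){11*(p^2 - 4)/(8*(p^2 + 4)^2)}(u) 11*u*cos(2*u)/8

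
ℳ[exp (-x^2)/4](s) gamma (s/2)/8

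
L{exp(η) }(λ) 1/(λ - 1) 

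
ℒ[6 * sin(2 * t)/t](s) 6 * atan(2/s)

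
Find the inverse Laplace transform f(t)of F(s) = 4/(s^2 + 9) 4 * sin(3 * t)/3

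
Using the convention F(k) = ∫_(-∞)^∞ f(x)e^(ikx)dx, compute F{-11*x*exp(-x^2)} -11*I*sqrt(pi)*k*exp(-k^2/4)/2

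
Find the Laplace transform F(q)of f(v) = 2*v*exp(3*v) 2/(q - 3)^2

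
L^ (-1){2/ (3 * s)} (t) 2/3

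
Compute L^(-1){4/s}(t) 4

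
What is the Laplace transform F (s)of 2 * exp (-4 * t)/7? 2/ (7 * (s + 4))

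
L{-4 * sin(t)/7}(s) -4/(7 * s^2 + 7)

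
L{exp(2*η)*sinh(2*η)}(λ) 2/(λ*(λ - 4))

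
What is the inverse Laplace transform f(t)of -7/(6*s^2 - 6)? -7*sinh(t)/6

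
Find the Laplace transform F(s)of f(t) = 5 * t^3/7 30/(7 * s^4)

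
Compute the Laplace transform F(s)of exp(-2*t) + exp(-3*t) 1/(s + 2) + 1/(s + 3)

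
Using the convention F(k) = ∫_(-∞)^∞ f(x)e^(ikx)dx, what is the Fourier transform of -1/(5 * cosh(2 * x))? -pi/(10 * cosh(pi * k/4))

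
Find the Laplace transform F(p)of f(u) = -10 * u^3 -60/p^4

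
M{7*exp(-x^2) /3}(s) 7*gamma(s/2) /6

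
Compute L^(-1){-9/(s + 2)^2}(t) -9*t*exp(-2*t)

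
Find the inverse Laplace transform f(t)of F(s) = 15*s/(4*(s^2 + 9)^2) 5*t*sin(3*t)/8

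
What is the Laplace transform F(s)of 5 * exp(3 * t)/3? 5/(3 * (s - 3))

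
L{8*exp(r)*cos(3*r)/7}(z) 8*(z - 1)/(7*((z - 1)^2 + 9))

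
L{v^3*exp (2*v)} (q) 6/ (q - 2)^4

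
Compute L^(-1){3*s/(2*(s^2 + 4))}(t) 3*cos(2*t)/2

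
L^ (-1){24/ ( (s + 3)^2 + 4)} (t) 12 * exp (-3 * t) * sin (2 * t)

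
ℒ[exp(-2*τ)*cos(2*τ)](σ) (σ + 2)/((σ + 2)^2 + 4)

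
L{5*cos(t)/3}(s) 5*s/(3*(s^2+1))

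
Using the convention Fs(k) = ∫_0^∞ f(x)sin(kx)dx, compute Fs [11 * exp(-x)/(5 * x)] 11 * atan(k)/5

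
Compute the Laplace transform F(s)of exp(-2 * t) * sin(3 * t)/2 3/(2 * ((s + 2)^2 + 9))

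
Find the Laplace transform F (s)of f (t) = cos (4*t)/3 s/ (3*(s^2 + 16))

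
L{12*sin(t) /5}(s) 12/(5*(s^2 + 1) ) 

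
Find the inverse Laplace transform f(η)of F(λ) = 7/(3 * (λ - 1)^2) 7 * η * exp(η)/3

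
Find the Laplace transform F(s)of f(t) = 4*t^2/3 8/(3*s^3)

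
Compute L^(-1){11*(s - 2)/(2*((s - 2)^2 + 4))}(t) 11*exp(2*t)*cos(2*t)/2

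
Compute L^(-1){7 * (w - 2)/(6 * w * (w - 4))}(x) 7 * exp(2 * x) * cosh(2 * x)/6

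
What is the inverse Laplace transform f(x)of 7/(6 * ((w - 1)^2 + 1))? 7 * exp(x) * sin(x)/6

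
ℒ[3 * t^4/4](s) 18/s^5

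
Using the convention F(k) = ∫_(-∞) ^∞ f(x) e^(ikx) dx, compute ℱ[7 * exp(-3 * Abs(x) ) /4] 21/(2 * (k^2 + 9) ) 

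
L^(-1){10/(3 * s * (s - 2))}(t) 10 * exp(t) * sinh(t)/3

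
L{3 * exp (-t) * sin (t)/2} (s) 3/ (2 * ( (s + 1)^2 + 1))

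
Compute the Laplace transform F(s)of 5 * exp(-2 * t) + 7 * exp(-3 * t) 7/(s + 3) + 5/(s + 2)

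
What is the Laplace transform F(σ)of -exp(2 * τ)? -1/(σ - 2)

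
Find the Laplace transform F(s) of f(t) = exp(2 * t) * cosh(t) (s - 2) /((s - 2) ^2 - 1) 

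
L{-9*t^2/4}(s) -9/(2*s^3)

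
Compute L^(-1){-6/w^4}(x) -x^3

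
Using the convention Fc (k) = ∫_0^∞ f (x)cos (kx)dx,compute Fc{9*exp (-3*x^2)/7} 3*sqrt (3)*sqrt (pi)*exp (-k^2/12)/14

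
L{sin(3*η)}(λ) 3/(λ^2 + 9)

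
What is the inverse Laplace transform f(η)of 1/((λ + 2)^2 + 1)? exp(-2 * η) * sin(η)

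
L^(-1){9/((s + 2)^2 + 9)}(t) 3*exp(-2*t)*sin(3*t)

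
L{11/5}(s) 11/(5*s)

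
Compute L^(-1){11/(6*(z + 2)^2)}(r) 11*r*exp(-2*r)/6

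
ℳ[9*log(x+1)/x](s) -9*pi*csc(pi*s)/(s - 1)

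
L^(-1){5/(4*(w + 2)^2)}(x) 5*x*exp(-2*x)/4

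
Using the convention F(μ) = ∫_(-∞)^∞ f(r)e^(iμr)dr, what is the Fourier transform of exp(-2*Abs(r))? 4/(μ^2 + 4)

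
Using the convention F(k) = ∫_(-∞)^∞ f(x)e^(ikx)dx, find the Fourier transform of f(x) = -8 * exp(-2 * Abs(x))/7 -32/(7 * k^2+28)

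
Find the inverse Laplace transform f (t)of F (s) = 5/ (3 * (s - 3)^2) 5 * t * exp (3 * t)/3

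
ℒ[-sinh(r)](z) -1/(z^2 - 1) 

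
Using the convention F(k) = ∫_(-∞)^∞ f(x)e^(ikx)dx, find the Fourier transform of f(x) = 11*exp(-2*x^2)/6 11*sqrt(2)*sqrt(pi)*exp(-k^2/8)/12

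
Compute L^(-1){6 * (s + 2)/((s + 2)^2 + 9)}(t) 6 * exp(-2 * t) * cos(3 * t)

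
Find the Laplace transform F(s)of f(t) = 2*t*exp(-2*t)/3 2/(3*(s + 2)^2)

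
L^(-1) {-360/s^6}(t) -3*t^5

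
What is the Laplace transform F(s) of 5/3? 5/(3*s) 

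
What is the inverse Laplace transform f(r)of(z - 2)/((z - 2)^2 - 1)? exp(2*r)*cosh(r)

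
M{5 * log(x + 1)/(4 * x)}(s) -5 * pi * csc(pi * s)/(4 * s - 4)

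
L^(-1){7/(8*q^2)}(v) 7*v/8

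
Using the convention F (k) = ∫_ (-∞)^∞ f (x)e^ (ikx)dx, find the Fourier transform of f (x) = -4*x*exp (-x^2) -2*I*sqrt (pi)*k*exp (-k^2/4)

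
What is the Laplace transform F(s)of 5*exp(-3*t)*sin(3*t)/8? 15/(8*((s + 3)^2 + 9))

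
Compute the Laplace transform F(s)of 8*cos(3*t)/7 8*s/(7*(s^2 + 9))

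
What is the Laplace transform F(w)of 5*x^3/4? 15/(2*w^4)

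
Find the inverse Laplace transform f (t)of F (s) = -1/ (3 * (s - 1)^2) -t * exp (t)/3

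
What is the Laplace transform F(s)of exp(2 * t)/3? 1/(3 * (s - 2))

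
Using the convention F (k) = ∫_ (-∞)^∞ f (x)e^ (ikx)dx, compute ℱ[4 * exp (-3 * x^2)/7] 4 * sqrt (3) * sqrt (pi) * exp (-k^2/12)/21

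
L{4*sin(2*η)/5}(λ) 8/(5*(λ^2 + 4))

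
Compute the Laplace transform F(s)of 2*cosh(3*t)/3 2*s/(3*(s^2 - 9))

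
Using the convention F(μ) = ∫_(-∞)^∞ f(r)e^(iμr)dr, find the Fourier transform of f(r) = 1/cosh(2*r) pi/(2*cosh(pi*μ/4))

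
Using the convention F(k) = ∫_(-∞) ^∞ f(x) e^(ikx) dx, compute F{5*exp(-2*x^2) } 5*sqrt(2)*sqrt(pi)*exp(-k^2/8) /2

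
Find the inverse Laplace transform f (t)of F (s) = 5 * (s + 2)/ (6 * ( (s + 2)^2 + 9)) 5 * exp (-2 * t) * cos (3 * t)/6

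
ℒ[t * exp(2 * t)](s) (s - 2)^(-2)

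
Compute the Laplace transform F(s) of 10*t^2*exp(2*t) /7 20/(7*(s - 2) ^3) 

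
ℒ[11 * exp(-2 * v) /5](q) 11/(5 * (q + 2) ) 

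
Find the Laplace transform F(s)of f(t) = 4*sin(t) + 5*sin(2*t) 10/(s^2 + 4) + 4/(s^2 + 1)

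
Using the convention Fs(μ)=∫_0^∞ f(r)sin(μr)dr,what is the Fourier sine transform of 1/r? pi/2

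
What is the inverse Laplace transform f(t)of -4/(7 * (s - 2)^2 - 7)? -4 * exp(2 * t) * sinh(t)/7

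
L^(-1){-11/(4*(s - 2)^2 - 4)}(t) -11*exp(2*t)*sinh(t)/4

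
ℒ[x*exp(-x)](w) (w + 1)^(-2)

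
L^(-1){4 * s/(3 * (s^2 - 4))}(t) 4 * cosh(2 * t)/3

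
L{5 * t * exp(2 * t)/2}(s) 5/(2 * (s - 2)^2)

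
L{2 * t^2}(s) 4/s^3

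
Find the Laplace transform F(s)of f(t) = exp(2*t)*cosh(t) (s - 2)/((s - 2)^2 - 1)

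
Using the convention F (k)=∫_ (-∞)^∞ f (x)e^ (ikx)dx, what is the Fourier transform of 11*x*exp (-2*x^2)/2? 11*sqrt (2)*I*sqrt (pi)*k*exp (-k^2/8)/16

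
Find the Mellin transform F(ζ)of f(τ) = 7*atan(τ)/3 -7*pi*sec(pi*ζ/2)/(6*ζ)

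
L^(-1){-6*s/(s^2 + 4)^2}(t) -3*t*sin(2*t)/2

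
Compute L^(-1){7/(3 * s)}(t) 7/3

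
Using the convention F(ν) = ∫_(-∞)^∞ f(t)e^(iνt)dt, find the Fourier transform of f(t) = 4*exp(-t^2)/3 4*sqrt(pi)*exp(-ν^2/4)/3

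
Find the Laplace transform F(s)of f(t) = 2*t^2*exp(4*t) 4/(s - 4)^3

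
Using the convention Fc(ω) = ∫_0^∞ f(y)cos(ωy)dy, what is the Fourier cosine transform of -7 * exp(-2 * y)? -14/(ω^2+4)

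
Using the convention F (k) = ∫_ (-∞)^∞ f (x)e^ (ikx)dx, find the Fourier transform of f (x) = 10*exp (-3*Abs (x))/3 20/ (k^2+9)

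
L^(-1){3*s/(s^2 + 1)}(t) 3*cos(t)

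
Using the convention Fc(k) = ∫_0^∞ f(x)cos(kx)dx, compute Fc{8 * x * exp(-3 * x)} 8 * (9 - k^2)/(k^2 + 9)^2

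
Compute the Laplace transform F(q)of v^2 2/q^3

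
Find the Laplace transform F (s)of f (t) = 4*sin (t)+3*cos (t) 4/ (s^2+1)+3*s/ (s^2+1)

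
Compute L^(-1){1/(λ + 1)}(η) exp(-η)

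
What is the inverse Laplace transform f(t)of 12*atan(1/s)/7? 12*sin(t)/(7*t)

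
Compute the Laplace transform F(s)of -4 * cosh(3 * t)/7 -4 * s/(7 * s^2-63)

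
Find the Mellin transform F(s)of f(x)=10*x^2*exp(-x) 10*gamma(s + 2)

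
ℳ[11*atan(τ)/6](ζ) -11*pi*sec(pi*ζ/2)/(12*ζ)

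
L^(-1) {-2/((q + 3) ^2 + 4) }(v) -exp(-3*v)*sin(2*v) 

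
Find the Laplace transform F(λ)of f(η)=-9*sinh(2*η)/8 -9/(4*λ^2-16)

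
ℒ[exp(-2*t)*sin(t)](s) 1/((s + 2)^2 + 1)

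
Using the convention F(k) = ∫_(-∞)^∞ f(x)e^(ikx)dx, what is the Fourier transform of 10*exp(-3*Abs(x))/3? 20/(k^2 + 9)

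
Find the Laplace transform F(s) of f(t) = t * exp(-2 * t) (s + 2) ^(-2) 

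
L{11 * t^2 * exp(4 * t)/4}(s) 11/(2 * (s - 4)^3)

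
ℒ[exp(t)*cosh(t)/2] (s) (s - 1)/(2*s*(s - 2))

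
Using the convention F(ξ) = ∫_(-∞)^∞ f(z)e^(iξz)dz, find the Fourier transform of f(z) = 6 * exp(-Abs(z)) 12/(ξ^2 + 1)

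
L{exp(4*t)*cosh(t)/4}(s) (s - 4)/(4*((s - 4)^2 - 1))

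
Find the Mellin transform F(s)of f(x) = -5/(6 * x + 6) -5 * pi * csc(pi * s)/6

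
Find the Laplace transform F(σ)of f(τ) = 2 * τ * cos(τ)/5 2 * (σ^2 - 1)/(5 * (σ^2 + 1)^2)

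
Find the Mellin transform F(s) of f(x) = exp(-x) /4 gamma(s) /4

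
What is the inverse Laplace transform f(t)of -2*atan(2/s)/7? -2*sin(2*t)/(7*t)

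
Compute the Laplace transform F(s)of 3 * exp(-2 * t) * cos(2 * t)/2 3 * (s + 2)/(2 * ((s + 2)^2 + 4))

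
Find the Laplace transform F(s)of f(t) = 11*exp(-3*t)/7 11/(7*(s + 3))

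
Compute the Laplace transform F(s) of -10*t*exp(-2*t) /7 -10/(7*(s + 2) ^2) 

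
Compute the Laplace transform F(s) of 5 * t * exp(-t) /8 5/(8 * (s+1) ^2) 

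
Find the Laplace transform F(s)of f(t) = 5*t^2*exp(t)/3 10/(3*(s - 1)^3)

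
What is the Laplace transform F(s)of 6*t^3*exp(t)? 36/(s - 1)^4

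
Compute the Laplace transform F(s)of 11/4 11/(4*s)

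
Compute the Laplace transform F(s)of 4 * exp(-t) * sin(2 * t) 8/((s + 1)^2 + 4)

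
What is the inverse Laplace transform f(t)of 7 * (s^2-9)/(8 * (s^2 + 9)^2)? 7 * t * cos(3 * t)/8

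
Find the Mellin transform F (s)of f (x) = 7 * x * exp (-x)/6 7 * gamma (s + 1)/6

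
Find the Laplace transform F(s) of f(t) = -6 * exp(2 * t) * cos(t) 6 * (2 - s) /((s - 2) ^2 + 1) 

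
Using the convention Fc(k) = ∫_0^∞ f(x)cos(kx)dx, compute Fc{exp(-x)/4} 1/(4 * (k^2+1))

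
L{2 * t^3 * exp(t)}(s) 12/(s - 1)^4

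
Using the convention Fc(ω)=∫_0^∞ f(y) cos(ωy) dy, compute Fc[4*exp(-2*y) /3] 8/(3*(ω^2 + 4) ) 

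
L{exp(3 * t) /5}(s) 1/(5 * (s - 3) ) 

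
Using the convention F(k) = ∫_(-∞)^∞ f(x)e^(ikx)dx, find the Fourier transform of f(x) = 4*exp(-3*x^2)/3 4*sqrt(3)*sqrt(pi)*exp(-k^2/12)/9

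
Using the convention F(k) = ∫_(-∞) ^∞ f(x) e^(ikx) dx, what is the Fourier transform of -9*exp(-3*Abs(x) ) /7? -54/(7*k^2 + 63) 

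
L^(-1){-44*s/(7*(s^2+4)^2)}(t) -11*t*sin(2*t)/7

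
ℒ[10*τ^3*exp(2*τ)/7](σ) 60/(7*(σ - 2)^4)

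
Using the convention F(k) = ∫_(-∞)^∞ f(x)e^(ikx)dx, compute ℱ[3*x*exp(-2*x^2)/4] 3*sqrt(2)*I*sqrt(pi)*k*exp(-k^2/8)/32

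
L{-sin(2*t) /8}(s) -1/(4*s^2 + 16) 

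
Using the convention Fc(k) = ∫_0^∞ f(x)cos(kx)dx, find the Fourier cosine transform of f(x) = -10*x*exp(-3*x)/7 10*(k^2 - 9)/(7*(k^2 + 9)^2)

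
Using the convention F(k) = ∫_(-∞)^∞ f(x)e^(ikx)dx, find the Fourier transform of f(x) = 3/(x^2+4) 3*pi*exp(-2*Abs(k))/2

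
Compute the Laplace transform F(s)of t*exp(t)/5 1/(5*(s - 1)^2)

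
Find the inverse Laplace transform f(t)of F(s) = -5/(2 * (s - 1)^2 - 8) -5 * exp(t) * sinh(2 * t)/4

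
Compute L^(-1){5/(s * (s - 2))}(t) 5 * exp(t) * sinh(t)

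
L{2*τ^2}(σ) 4/σ^3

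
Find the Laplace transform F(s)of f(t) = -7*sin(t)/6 -7/(6*s^2+6)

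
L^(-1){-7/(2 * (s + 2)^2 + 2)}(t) -7 * exp(-2 * t) * sin(t)/2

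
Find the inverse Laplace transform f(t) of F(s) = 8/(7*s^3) 4*t^2/7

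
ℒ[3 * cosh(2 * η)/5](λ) 3 * λ/(5 * (λ^2 - 4))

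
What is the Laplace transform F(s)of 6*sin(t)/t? 6*atan(1/s)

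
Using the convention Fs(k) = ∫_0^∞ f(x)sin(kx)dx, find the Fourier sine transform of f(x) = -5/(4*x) -5*pi/8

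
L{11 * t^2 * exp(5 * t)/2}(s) 11/(s - 5)^3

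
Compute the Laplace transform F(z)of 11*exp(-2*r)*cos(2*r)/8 11*(z + 2)/(8*((z + 2)^2 + 4))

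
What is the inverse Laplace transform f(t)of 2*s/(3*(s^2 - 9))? 2*cosh(3*t)/3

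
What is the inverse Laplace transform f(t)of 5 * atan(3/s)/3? 5 * sin(3 * t)/(3 * t)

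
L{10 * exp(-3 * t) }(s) 10/(s+3) 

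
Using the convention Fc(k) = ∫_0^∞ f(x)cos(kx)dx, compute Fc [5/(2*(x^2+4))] 5*pi*exp(-2*k)/8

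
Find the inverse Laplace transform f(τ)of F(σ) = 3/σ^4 τ^3/2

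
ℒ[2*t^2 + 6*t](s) 6/s^2 + 4/s^3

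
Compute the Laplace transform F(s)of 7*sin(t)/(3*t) 7*atan(1/s)/3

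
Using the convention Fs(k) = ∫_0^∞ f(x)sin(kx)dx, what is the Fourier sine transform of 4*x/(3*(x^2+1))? 2*pi*exp(-k)/3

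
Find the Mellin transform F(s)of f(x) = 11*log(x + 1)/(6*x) -11*pi*csc(pi*s)/(6*s - 6)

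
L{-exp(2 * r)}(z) -1/(z - 2)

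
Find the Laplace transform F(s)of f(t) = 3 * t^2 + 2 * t 6/s^3 + 2/s^2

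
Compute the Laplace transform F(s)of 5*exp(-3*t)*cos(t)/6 5*(s + 3)/(6*((s + 3)^2 + 1))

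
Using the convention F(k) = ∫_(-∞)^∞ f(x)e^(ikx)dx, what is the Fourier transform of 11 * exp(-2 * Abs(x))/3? 44/(3 * (k^2 + 4))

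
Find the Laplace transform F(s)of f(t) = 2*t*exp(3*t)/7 2/(7*(s - 3)^2)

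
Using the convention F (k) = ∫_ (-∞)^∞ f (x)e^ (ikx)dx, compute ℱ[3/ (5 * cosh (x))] 3 * pi/ (5 * cosh (pi * k/2))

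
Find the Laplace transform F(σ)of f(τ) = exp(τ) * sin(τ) 1/((σ - 1)^2+1)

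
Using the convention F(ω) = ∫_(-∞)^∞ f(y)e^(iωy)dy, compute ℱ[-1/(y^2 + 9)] -pi * exp(-3 * Abs(ω))/3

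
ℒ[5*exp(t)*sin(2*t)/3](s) 10/(3*((s - 1)^2 + 4))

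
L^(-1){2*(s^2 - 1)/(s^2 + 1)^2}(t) 2*t*cos(t)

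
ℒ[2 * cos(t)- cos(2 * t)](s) 2 * s/(s^2 + 1)- s/(s^2 + 4)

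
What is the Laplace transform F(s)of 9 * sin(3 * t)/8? 27/(8 * (s^2 + 9))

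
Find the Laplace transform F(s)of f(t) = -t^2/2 -1/s^3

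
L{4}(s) 4/s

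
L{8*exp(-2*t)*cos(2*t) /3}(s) 8*(s+2) /(3*((s+2) ^2+4) ) 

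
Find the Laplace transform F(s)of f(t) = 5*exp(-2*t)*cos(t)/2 5*(s+2)/(2*((s+2)^2+1))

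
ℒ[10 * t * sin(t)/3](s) 20 * s/(3 * (s^2 + 1)^2)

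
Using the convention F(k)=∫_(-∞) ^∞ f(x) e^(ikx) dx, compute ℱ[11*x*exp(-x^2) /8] 11*I*sqrt(pi)*k*exp(-k^2/4) /16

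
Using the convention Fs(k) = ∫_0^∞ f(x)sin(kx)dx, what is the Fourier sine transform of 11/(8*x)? 11*pi/16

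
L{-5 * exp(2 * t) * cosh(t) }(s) 5 * (2 - s) /((s - 2) ^2 - 1) 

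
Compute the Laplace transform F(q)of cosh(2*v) q/(q^2 - 4)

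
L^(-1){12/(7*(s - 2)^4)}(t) 2*t^3*exp(2*t)/7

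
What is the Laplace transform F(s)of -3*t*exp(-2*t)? -3/(s + 2)^2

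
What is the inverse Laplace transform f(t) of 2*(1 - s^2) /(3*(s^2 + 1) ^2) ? -2*t*cos(t) /3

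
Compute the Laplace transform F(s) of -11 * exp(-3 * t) -11/(s + 3) 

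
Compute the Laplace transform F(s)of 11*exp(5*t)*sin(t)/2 11/(2*((s - 5)^2 + 1))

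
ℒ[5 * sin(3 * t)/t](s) 5 * atan(3/s)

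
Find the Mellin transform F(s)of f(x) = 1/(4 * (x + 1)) pi * csc(pi * s)/4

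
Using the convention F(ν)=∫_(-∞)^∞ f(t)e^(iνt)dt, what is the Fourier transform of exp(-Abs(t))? 2/(ν^2 + 1)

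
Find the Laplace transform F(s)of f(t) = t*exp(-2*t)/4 1/(4*(s + 2)^2)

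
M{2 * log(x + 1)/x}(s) -2 * pi * csc(pi * s)/(s - 1)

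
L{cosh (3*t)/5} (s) s/ (5*(s^2 - 9))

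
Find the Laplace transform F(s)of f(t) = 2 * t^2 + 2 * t 4/s^3 + 2/s^2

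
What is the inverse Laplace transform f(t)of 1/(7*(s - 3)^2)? t*exp(3*t)/7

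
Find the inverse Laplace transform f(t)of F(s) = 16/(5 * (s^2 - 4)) 8 * sinh(2 * t)/5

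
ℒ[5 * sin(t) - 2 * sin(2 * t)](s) 5/(s^2 + 1) - 4/(s^2 + 4)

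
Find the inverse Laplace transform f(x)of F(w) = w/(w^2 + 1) cos(x)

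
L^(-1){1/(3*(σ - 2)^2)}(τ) τ*exp(2*τ)/3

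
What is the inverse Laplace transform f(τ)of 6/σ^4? τ^3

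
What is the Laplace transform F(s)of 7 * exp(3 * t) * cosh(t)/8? 7 * (s - 3)/(8 * ((s - 3)^2-1))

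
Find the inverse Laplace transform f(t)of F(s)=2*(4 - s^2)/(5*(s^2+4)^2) -2*t*cos(2*t)/5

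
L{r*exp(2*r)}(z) (z - 2)^(-2)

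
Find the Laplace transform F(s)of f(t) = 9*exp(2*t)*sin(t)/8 9/(8*((s - 2)^2+1))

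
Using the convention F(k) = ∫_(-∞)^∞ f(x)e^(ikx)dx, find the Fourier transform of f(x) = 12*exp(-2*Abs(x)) 48/(k^2 + 4)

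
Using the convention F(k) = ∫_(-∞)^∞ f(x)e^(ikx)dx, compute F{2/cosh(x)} 2*pi/cosh(pi*k/2)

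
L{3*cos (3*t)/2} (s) 3*s/ (2*(s^2 + 9))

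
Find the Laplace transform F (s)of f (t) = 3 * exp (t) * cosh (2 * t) 3 * (s - 1)/ ( (s - 1)^2 - 4)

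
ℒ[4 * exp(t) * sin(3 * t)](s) 12/((s - 1)^2 + 9)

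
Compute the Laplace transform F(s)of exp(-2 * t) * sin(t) 1/((s+2)^2+1)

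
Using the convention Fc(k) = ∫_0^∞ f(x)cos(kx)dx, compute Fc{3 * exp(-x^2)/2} 3 * sqrt(pi) * exp(-k^2/4)/4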